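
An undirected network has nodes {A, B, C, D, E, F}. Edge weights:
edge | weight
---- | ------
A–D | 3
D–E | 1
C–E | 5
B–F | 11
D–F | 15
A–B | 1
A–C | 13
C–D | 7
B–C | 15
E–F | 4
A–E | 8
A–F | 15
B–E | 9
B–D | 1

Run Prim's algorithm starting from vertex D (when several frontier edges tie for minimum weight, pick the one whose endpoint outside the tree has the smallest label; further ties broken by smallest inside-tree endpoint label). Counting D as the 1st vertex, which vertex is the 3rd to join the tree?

Grow the tree from D using Prim:
Step 1: cheapest edge leaving the tree is B–D (1); add B.
Step 2: cheapest edge leaving the tree is A–B (1); add A.
Step 3: cheapest edge leaving the tree is D–E (1); add E.
Step 4: cheapest edge leaving the tree is E–F (4); add F.
Step 5: cheapest edge leaving the tree is C–E (5); add C.
Vertex order: D, B, A, E, F, C. The 3rd vertex is A.

A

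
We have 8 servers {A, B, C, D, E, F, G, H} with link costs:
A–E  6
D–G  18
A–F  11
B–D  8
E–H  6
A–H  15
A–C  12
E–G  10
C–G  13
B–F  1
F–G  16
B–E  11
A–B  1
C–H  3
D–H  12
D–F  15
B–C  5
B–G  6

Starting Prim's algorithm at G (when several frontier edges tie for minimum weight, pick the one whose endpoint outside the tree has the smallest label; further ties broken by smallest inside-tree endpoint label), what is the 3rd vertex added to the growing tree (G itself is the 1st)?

A

Grow the tree from G using Prim:
Step 1: cheapest edge leaving the tree is B–G (6); add B.
Step 2: cheapest edge leaving the tree is A–B (1); add A.
Step 3: cheapest edge leaving the tree is B–F (1); add F.
Step 4: cheapest edge leaving the tree is B–C (5); add C.
Step 5: cheapest edge leaving the tree is C–H (3); add H.
Step 6: cheapest edge leaving the tree is A–E (6); add E.
Step 7: cheapest edge leaving the tree is B–D (8); add D.
Vertex order: G, B, A, F, C, H, E, D. The 3rd vertex is A.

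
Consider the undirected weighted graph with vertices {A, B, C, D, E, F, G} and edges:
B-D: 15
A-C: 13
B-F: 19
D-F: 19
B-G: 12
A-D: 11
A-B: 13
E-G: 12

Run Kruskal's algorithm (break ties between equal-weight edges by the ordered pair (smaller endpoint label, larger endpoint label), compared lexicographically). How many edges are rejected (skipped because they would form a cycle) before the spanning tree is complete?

1

Kruskal: consider edges lightest-first.
A-D (11): add. Components now {A,D} {B} {C} {E} {F} {G}
B-G (12): add. Components now {A,D} {B,G} {C} {E} {F}
E-G (12): add. Components now {A,D} {B,E,G} {C} {F}
A-B (13): add. Components now {A,B,D,E,G} {C} {F}
A-C (13): add. Components now {A,B,C,D,E,G} {F}
B-D (15): skip — B and D already connected.
B-F (19): add. Components now {A,B,C,D,E,F,G}
Edges rejected before the tree was complete: 1.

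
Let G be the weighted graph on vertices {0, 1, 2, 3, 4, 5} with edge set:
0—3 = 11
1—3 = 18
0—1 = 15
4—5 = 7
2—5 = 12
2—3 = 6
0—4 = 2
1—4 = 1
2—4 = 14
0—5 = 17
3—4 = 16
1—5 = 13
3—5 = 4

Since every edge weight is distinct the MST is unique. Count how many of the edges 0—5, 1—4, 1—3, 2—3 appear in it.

2

Kruskal: consider edges lightest-first.
1—4 (1): add — endpoints in different components.
0—4 (2): add — endpoints in different components.
3—5 (4): add — endpoints in different components.
2—3 (6): add — endpoints in different components.
4—5 (7): add — endpoints in different components.
MST edge set: {1—4, 0—4, 3—5, 2—3, 4—5}.
Of the listed edges, {1—4, 2—3} are in the MST → 2.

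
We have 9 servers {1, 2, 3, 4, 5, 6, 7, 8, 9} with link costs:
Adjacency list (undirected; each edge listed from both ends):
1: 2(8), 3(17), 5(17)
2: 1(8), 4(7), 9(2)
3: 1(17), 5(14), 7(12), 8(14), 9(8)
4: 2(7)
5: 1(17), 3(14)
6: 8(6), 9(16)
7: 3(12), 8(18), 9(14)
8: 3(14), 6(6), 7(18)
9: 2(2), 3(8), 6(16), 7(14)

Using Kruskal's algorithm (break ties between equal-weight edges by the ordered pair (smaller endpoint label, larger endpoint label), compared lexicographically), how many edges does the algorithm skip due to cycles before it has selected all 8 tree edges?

Kruskal: consider edges lightest-first.
2 9 (2): add — endpoints in different components.
6 8 (6): add — endpoints in different components.
2 4 (7): add — endpoints in different components.
1 2 (8): add — endpoints in different components.
3 9 (8): add — endpoints in different components.
3 7 (12): add — endpoints in different components.
3 5 (14): add — endpoints in different components.
3 8 (14): add — endpoints in different components.
Edges rejected before the tree was complete: 0.

0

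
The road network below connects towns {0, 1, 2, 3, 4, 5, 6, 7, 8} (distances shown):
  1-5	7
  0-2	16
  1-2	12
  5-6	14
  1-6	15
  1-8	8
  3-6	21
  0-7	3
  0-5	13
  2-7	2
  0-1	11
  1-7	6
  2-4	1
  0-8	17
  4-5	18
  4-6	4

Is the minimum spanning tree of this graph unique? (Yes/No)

Yes

Sort edges by weight, then run Kruskal:
2-4 (1): add — endpoints in different components.
2-7 (2): add — endpoints in different components.
0-7 (3): add — endpoints in different components.
4-6 (4): add — endpoints in different components.
1-7 (6): add — endpoints in different components.
1-5 (7): add — endpoints in different components.
1-8 (8): add — endpoints in different components.
0-1 (11): skip — 0 and 1 already connected.
1-2 (12): skip — 1 and 2 already connected.
0-5 (13): skip — 0 and 5 already connected.
5-6 (14): skip — 5 and 6 already connected.
1-6 (15): skip — 1 and 6 already connected.
0-2 (16): skip — 0 and 2 already connected.
0-8 (17): skip — 0 and 8 already connected.
4-5 (18): skip — 4 and 5 already connected.
3-6 (21): add — endpoints in different components.
Every non-tree edge has weight strictly greater than the heaviest edge on the tree path between its endpoints, so the MST is unique.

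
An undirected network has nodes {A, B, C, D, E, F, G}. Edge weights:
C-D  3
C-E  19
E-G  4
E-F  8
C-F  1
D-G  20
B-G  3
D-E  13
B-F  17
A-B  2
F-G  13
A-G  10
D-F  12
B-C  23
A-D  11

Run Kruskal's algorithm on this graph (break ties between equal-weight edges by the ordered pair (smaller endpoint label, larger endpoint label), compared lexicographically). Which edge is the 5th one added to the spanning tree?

E-G

Kruskal: consider edges lightest-first.
C-F (1): add — endpoints in different components.
A-B (2): add — endpoints in different components.
B-G (3): add — endpoints in different components.
C-D (3): add — endpoints in different components.
E-G (4): add — endpoints in different components.
E-F (8): add — endpoints in different components.
The 5th edge added is E-G.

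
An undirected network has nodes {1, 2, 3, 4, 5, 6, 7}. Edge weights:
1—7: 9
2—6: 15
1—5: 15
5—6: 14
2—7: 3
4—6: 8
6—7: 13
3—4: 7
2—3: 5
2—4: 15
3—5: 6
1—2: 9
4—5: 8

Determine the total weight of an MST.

Prim, starting at 5.
Step 1: frontier [3—5 6, 4—5 8, 5—6 14, 1—5 15] → take 3—5 (6); add 3.
Step 2: frontier [2—3 5, 3—4 7, 4—5 8, 5—6 14, 1—5 15] → take 2—3 (5); add 2.
Step 3: frontier [2—7 3, 1—2 9, 2—4 15, 2—6 15, 3—4 7, 4—5 8, 5—6 14, 1—5 15] → take 2—7 (3); add 7.
Step 4: frontier [1—2 9, 2—4 15, 2—6 15, 3—4 7, 4—5 8, 5—6 14, 1—5 15, 1—7 9, 6—7 13] → take 3—4 (7); add 4.
Step 5: frontier [1—2 9, 2—6 15, 4—6 8, 5—6 14, 1—5 15, 1—7 9, 6—7 13] → take 4—6 (8); add 6.
Step 6: frontier [1—2 9, 1—5 15, 1—7 9] → take 1—2 (9); add 1.
MST edges: 3—5, 2—3, 2—7, 3—4, 4—6, 1—2; total weight 6+5+3+7+8+9 = 38.

38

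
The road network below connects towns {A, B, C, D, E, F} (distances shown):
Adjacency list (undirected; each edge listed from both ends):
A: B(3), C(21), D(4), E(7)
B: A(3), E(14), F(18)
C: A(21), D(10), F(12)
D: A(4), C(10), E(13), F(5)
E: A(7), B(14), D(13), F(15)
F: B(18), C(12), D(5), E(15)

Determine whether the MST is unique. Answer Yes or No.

Yes

Kruskal's algorithm — process edges by increasing weight (ties by edge label):
A—B (3): add. Components now {A,B} {C} {D} {E} {F}
A—D (4): add. Components now {A,B,D} {C} {E} {F}
D—F (5): add. Components now {A,B,D,F} {C} {E}
A—E (7): add. Components now {A,B,D,E,F} {C}
C—D (10): add. Components now {A,B,C,D,E,F}
Every non-tree edge has weight strictly greater than the heaviest edge on the tree path between its endpoints, so the MST is unique.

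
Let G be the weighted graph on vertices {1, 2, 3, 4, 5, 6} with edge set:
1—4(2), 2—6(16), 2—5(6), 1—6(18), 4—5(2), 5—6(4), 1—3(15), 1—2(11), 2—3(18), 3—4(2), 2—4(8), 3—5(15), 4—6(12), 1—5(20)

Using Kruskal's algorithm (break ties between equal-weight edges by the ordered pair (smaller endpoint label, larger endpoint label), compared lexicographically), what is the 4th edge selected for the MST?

5-6

Sort edges by weight, then run Kruskal:
1—4 (2): add — endpoints in different components.
3—4 (2): add — endpoints in different components.
4—5 (2): add — endpoints in different components.
5—6 (4): add — endpoints in different components.
2—5 (6): add — endpoints in different components.
The 4th edge added is 5—6.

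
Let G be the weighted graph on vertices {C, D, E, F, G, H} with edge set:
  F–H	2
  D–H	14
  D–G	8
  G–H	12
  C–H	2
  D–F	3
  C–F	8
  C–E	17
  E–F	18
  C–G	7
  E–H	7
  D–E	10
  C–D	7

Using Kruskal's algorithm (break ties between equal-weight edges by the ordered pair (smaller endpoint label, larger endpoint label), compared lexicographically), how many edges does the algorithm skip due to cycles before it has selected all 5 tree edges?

1

Kruskal's algorithm — process edges by increasing weight (ties by edge label):
C–H (2): add. Components now {C,H} {D} {E} {F} {G}
F–H (2): add. Components now {C,F,H} {D} {E} {G}
D–F (3): add. Components now {C,D,F,H} {E} {G}
C–D (7): skip — C and D already connected.
C–G (7): add. Components now {C,D,F,G,H} {E}
E–H (7): add. Components now {C,D,E,F,G,H}
Edges rejected before the tree was complete: 1.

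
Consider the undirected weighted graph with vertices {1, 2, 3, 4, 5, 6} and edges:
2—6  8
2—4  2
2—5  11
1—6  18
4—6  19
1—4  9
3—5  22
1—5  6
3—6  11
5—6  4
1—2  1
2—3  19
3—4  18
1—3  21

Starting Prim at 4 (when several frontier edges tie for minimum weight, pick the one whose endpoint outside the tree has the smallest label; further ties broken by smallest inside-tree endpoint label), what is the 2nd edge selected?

Prim's algorithm from 4:
Step 1: frontier [2—4 2, 1—4 9, 3—4 18, 4—6 19] → take 2—4 (2); add 2.
Step 2: frontier [1—2 1, 2—6 8, 2—5 11, 2—3 19, 1—4 9, 3—4 18, 4—6 19] → take 1—2 (1); add 1.
Step 3: frontier [1—5 6, 1—6 18, 1—3 21, 2—6 8, 2—5 11, 2—3 19, 3—4 18, 4—6 19] → take 1—5 (6); add 5.
Step 4: frontier [1—6 18, 1—3 21, 2—6 8, 2—3 19, 3—4 18, 4—6 19, 5—6 4, 3—5 22] → take 5—6 (4); add 6.
Step 5: frontier [1—3 21, 2—3 19, 3—4 18, 3—5 22, 3—6 11] → take 3—6 (11); add 3.
The 2nd edge added is 1—2.

1-2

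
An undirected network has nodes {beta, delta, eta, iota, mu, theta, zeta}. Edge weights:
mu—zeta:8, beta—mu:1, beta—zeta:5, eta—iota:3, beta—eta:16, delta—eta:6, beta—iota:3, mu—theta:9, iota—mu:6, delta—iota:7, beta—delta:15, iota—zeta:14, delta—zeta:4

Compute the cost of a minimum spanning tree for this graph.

25

Grow the tree from eta using Prim:
Step 1: cheapest edge leaving the tree is eta—iota (3); add iota.
Step 2: cheapest edge leaving the tree is beta—iota (3); add beta.
Step 3: cheapest edge leaving the tree is beta—mu (1); add mu.
Step 4: cheapest edge leaving the tree is beta—zeta (5); add zeta.
Step 5: cheapest edge leaving the tree is delta—zeta (4); add delta.
Step 6: cheapest edge leaving the tree is mu—theta (9); add theta.
MST edges: eta—iota, beta—iota, beta—mu, beta—zeta, delta—zeta, mu—theta; total weight 3+3+1+5+4+9 = 25.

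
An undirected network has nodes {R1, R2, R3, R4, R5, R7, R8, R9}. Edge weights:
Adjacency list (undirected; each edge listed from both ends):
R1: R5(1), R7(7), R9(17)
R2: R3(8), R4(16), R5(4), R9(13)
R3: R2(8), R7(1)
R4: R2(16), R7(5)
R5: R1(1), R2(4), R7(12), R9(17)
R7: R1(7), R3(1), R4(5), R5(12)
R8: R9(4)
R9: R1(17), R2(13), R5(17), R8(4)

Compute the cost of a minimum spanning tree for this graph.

35

Prim, starting at R2.
Step 1: frontier [R2—R5 4, R2—R3 8, R2—R9 13, R2—R4 16] → take R2—R5 (4); add R5.
Step 2: frontier [R2—R3 8, R2—R9 13, R2—R4 16, R1—R5 1, R5—R7 12, R5—R9 17] → take R1—R5 (1); add R1.
Step 3: frontier [R1—R7 7, R1—R9 17, R2—R3 8, R2—R9 13, R2—R4 16, R5—R7 12, R5—R9 17] → take R1—R7 (7); add R7.
Step 4: frontier [R1—R9 17, R2—R3 8, R2—R9 13, R2—R4 16, R5—R9 17, R3—R7 1, R4—R7 5] → take R3—R7 (1); add R3.
Step 5: frontier [R1—R9 17, R2—R9 13, R2—R4 16, R5—R9 17, R4—R7 5] → take R4—R7 (5); add R4.
Step 6: frontier [R1—R9 17, R2—R9 13, R5—R9 17] → take R2—R9 (13); add R9.
Step 7: frontier [R8—R9 4] → take R8—R9 (4); add R8.
MST edges: R2—R5, R1—R5, R1—R7, R3—R7, R4—R7, R2—R9, R8—R9; total weight 4+1+7+1+5+13+4 = 35.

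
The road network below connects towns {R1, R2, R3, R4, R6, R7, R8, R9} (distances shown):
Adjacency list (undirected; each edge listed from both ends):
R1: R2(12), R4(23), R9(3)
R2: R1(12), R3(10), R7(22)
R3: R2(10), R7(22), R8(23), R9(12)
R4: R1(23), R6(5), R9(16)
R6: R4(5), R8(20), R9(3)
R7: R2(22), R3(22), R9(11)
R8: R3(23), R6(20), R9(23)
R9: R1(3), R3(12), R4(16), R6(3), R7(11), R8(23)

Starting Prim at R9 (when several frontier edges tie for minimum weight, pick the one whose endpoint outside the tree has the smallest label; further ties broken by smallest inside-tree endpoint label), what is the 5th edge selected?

R1-R2

Grow the tree from R9 using Prim:
Step 1: frontier [R1-R9 3, R6-R9 3, R7-R9 11, R3-R9 12, R4-R9 16, R8-R9 23] → take R1-R9 (3); add R1.
Step 2: frontier [R1-R2 12, R1-R4 23, R6-R9 3, R7-R9 11, R3-R9 12, R4-R9 16, R8-R9 23] → take R6-R9 (3); add R6.
Step 3: frontier [R1-R2 12, R1-R4 23, R4-R6 5, R6-R8 20, R7-R9 11, R3-R9 12, R4-R9 16, R8-R9 23] → take R4-R6 (5); add R4.
Step 4: frontier [R1-R2 12, R6-R8 20, R7-R9 11, R3-R9 12, R8-R9 23] → take R7-R9 (11); add R7.
Step 5: frontier [R1-R2 12, R6-R8 20, R2-R7 22, R3-R7 22, R3-R9 12, R8-R9 23] → take R1-R2 (12); add R2.
Step 6: frontier [R2-R3 10, R6-R8 20, R3-R7 22, R3-R9 12, R8-R9 23] → take R2-R3 (10); add R3.
Step 7: frontier [R3-R8 23, R6-R8 20, R8-R9 23] → take R6-R8 (20); add R8.
The 5th edge added is R1-R2.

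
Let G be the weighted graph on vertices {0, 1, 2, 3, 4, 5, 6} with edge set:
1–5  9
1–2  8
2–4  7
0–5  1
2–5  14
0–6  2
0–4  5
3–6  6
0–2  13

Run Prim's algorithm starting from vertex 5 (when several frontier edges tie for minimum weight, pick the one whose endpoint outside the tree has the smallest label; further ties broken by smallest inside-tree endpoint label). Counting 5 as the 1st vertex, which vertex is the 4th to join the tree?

4

Grow the tree from 5 using Prim:
Step 1: cheapest edge leaving the tree is 0–5 (1); add 0.
Step 2: cheapest edge leaving the tree is 0–6 (2); add 6.
Step 3: cheapest edge leaving the tree is 0–4 (5); add 4.
Step 4: cheapest edge leaving the tree is 3–6 (6); add 3.
Step 5: cheapest edge leaving the tree is 2–4 (7); add 2.
Step 6: cheapest edge leaving the tree is 1–2 (8); add 1.
Vertex order: 5, 0, 6, 4, 3, 2, 1. The 4th vertex is 4.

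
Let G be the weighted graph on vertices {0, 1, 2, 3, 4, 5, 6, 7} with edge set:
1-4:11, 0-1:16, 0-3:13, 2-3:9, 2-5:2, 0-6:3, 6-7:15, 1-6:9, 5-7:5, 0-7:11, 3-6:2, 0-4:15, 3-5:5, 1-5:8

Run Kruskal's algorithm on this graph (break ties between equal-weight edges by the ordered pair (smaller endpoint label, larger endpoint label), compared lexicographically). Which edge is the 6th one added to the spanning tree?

Kruskal: consider edges lightest-first.
2-5 (2): add — endpoints in different components.
3-6 (2): add — endpoints in different components.
0-6 (3): add — endpoints in different components.
3-5 (5): add — endpoints in different components.
5-7 (5): add — endpoints in different components.
1-5 (8): add — endpoints in different components.
1-6 (9): skip — 1 and 6 already connected.
2-3 (9): skip — 2 and 3 already connected.
0-7 (11): skip — 0 and 7 already connected.
1-4 (11): add — endpoints in different components.
The 6th edge added is 1-5.

1-5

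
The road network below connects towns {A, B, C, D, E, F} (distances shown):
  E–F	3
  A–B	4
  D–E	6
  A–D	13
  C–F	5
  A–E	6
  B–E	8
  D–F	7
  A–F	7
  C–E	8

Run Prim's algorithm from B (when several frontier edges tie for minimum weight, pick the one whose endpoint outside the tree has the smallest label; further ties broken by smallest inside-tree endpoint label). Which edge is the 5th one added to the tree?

Prim's algorithm from B:
Step 1: cheapest edge leaving the tree is A–B (4); add A.
Step 2: cheapest edge leaving the tree is A–E (6); add E.
Step 3: cheapest edge leaving the tree is E–F (3); add F.
Step 4: cheapest edge leaving the tree is C–F (5); add C.
Step 5: cheapest edge leaving the tree is D–E (6); add D.
The 5th edge added is D–E.

D-E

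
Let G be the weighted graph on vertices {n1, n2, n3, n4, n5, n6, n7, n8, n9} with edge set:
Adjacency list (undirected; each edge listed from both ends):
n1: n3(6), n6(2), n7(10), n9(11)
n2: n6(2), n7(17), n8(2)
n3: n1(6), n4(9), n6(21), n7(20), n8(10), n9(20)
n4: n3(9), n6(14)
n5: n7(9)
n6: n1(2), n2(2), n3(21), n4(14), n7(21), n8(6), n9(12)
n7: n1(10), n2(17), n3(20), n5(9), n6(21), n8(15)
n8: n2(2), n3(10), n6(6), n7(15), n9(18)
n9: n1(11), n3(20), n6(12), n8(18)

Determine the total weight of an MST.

Grow the tree from n9 using Prim:
Step 1: cheapest edge leaving the tree is n1-n9 (11); add n1.
Step 2: cheapest edge leaving the tree is n1-n6 (2); add n6.
Step 3: cheapest edge leaving the tree is n2-n6 (2); add n2.
Step 4: cheapest edge leaving the tree is n2-n8 (2); add n8.
Step 5: cheapest edge leaving the tree is n1-n3 (6); add n3.
Step 6: cheapest edge leaving the tree is n3-n4 (9); add n4.
Step 7: cheapest edge leaving the tree is n1-n7 (10); add n7.
Step 8: cheapest edge leaving the tree is n5-n7 (9); add n5.
MST edges: n1-n9, n1-n6, n2-n6, n2-n8, n1-n3, n3-n4, n1-n7, n5-n7; total weight 11+2+2+2+6+9+10+9 = 51.

51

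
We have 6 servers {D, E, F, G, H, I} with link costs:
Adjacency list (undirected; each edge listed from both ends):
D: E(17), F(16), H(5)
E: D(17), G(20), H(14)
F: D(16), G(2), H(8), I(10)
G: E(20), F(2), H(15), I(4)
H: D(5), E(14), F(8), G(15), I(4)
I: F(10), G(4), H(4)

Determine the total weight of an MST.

Sort edges by weight, then run Kruskal:
F-G (2): add — endpoints in different components.
G-I (4): add — endpoints in different components.
H-I (4): add — endpoints in different components.
D-H (5): add — endpoints in different components.
F-H (8): skip — F and H already connected.
F-I (10): skip — F and I already connected.
E-H (14): add — endpoints in different components.
MST edges: F-G, G-I, H-I, D-H, E-H; total weight 2+4+4+5+14 = 29.

29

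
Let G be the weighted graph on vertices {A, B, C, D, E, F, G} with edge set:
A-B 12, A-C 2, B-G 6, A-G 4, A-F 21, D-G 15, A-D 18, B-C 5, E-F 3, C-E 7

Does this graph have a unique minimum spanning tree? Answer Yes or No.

Yes

Sort edges by weight, then run Kruskal:
A-C (2): add. Components now {A,C} {B} {D} {E} {F} {G}
E-F (3): add. Components now {A,C} {B} {D} {E,F} {G}
A-G (4): add. Components now {A,C,G} {B} {D} {E,F}
B-C (5): add. Components now {A,B,C,G} {D} {E,F}
B-G (6): skip — B and G already connected.
C-E (7): add. Components now {A,B,C,E,F,G} {D}
A-B (12): skip — A and B already connected.
D-G (15): add. Components now {A,B,C,D,E,F,G}
Every non-tree edge has weight strictly greater than the heaviest edge on the tree path between its endpoints, so the MST is unique.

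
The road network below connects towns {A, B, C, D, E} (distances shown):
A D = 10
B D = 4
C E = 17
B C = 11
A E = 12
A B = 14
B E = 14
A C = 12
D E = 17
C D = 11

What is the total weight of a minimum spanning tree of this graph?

37

Prim's algorithm from C:
Step 1: frontier [B C 11, C D 11, A C 12, C E 17] → take B C (11); add B.
Step 2: frontier [B D 4, A B 14, B E 14, C D 11, A C 12, C E 17] → take B D (4); add D.
Step 3: frontier [A B 14, B E 14, A C 12, C E 17, A D 10, D E 17] → take A D (10); add A.
Step 4: frontier [A E 12, B E 14, C E 17, D E 17] → take A E (12); add E.
MST edges: B C, B D, A D, A E; total weight 11+4+10+12 = 37.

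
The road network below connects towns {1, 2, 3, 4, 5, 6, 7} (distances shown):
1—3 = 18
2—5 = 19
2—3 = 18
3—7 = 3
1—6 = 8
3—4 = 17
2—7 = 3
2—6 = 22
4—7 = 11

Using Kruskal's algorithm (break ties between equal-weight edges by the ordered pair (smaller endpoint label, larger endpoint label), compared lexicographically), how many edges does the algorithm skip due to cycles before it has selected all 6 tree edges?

Sort edges by weight, then run Kruskal:
2—7 (3): add — endpoints in different components.
3—7 (3): add — endpoints in different components.
1—6 (8): add — endpoints in different components.
4—7 (11): add — endpoints in different components.
3—4 (17): skip — 3 and 4 already connected.
1—3 (18): add — endpoints in different components.
2—3 (18): skip — 2 and 3 already connected.
2—5 (19): add — endpoints in different components.
Edges rejected before the tree was complete: 2.

2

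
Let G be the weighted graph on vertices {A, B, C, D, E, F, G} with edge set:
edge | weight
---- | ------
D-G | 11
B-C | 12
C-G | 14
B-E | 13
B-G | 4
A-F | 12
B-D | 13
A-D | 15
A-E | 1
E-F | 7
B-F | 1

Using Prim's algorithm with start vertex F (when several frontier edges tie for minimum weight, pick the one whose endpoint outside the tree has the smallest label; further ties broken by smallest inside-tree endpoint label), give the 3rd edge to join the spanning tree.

Prim, starting at F.
Step 1: cheapest edge leaving the tree is B-F (1); add B.
Step 2: cheapest edge leaving the tree is B-G (4); add G.
Step 3: cheapest edge leaving the tree is E-F (7); add E.
Step 4: cheapest edge leaving the tree is A-E (1); add A.
Step 5: cheapest edge leaving the tree is D-G (11); add D.
Step 6: cheapest edge leaving the tree is B-C (12); add C.
The 3rd edge added is E-F.

E-F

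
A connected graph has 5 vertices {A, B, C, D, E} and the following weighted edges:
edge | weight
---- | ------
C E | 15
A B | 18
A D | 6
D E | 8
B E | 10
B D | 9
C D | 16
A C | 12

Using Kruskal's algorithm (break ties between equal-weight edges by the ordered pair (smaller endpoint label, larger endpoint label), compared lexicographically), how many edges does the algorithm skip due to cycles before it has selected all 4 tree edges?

Kruskal: consider edges lightest-first.
A D (6): add. Components now {A,D} {B} {C} {E}
D E (8): add. Components now {A,D,E} {B} {C}
B D (9): add. Components now {A,B,D,E} {C}
B E (10): skip — B and E already connected.
A C (12): add. Components now {A,B,C,D,E}
Edges rejected before the tree was complete: 1.

1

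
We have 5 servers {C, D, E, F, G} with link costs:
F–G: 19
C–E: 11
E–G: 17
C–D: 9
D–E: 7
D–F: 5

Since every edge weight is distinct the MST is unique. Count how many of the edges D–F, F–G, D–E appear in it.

2

Kruskal's algorithm — process edges by increasing weight (ties by edge label):
D–F (5): add — endpoints in different components.
D–E (7): add — endpoints in different components.
C–D (9): add — endpoints in different components.
C–E (11): skip — C and E already connected.
E–G (17): add — endpoints in different components.
MST edge set: {D–F, D–E, C–D, E–G}.
Of the listed edges, {D–F, D–E} are in the MST → 2.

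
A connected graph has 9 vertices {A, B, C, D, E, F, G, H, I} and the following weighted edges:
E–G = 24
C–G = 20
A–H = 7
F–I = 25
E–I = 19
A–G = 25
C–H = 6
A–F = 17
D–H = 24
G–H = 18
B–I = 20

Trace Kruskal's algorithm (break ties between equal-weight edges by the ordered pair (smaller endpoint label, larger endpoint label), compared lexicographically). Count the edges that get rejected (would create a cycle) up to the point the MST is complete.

Kruskal: consider edges lightest-first.
C–H (6): add — endpoints in different components.
A–H (7): add — endpoints in different components.
A–F (17): add — endpoints in different components.
G–H (18): add — endpoints in different components.
E–I (19): add — endpoints in different components.
B–I (20): add — endpoints in different components.
C–G (20): skip — C and G already connected.
D–H (24): add — endpoints in different components.
E–G (24): add — endpoints in different components.
Edges rejected before the tree was complete: 1.

1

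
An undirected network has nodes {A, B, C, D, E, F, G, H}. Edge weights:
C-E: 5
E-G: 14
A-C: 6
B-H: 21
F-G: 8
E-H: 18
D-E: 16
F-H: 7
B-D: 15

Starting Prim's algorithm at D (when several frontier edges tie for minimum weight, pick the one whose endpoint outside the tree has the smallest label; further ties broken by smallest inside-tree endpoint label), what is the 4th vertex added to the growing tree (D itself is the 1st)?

Grow the tree from D using Prim:
Step 1: frontier [B-D 15, D-E 16] → take B-D (15); add B.
Step 2: frontier [B-H 21, D-E 16] → take D-E (16); add E.
Step 3: frontier [B-H 21, C-E 5, E-G 14, E-H 18] → take C-E (5); add C.
Step 4: frontier [B-H 21, A-C 6, E-G 14, E-H 18] → take A-C (6); add A.
Step 5: frontier [B-H 21, E-G 14, E-H 18] → take E-G (14); add G.
Step 6: frontier [B-H 21, E-H 18, F-G 8] → take F-G (8); add F.
Step 7: frontier [B-H 21, E-H 18, F-H 7] → take F-H (7); add H.
Vertex order: D, B, E, C, A, G, F, H. The 4th vertex is C.

C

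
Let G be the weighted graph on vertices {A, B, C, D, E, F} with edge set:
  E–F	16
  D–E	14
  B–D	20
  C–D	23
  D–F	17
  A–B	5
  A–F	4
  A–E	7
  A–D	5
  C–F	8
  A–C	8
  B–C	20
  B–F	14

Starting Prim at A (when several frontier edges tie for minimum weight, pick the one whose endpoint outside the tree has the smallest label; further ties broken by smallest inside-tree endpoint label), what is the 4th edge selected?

A-E

Prim, starting at A.
Step 1: cheapest edge leaving the tree is A–F (4); add F.
Step 2: cheapest edge leaving the tree is A–B (5); add B.
Step 3: cheapest edge leaving the tree is A–D (5); add D.
Step 4: cheapest edge leaving the tree is A–E (7); add E.
Step 5: cheapest edge leaving the tree is A–C (8); add C.
The 4th edge added is A–E.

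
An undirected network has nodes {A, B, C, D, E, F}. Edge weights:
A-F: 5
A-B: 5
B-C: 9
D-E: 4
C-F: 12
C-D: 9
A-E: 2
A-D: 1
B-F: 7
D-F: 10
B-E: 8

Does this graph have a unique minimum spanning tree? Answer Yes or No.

Kruskal: consider edges lightest-first.
A-D (1): add. Components now {A,D} {B} {C} {E} {F}
A-E (2): add. Components now {A,D,E} {B} {C} {F}
D-E (4): skip — D and E already connected.
A-B (5): add. Components now {A,B,D,E} {C} {F}
A-F (5): add. Components now {A,B,D,E,F} {C}
B-F (7): skip — B and F already connected.
B-E (8): skip — B and E already connected.
B-C (9): add. Components now {A,B,C,D,E,F}
Non-tree edge C-D has weight 9, equal to the heaviest edge on its tree cycle — swapping gives another MST of the same weight. Not unique.

No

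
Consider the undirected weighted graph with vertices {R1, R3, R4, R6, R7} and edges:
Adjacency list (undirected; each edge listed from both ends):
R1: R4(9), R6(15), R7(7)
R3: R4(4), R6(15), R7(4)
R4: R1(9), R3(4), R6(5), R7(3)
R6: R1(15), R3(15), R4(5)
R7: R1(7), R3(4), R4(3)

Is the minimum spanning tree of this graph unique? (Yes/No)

No

Kruskal: consider edges lightest-first.
R4–R7 (3): add — endpoints in different components.
R3–R4 (4): add — endpoints in different components.
R3–R7 (4): skip — R3 and R7 already connected.
R4–R6 (5): add — endpoints in different components.
R1–R7 (7): add — endpoints in different components.
Non-tree edge R3–R7 has weight 4, equal to the heaviest edge on its tree cycle — swapping gives another MST of the same weight. Not unique.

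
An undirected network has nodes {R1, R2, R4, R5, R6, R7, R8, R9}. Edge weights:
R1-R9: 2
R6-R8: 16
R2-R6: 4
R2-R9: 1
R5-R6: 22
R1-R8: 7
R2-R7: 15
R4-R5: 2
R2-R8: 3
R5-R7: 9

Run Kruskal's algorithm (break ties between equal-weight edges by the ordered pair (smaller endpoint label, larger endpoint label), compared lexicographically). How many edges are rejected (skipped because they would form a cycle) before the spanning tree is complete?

1

Sort edges by weight, then run Kruskal:
R2-R9 (1): add — endpoints in different components.
R1-R9 (2): add — endpoints in different components.
R4-R5 (2): add — endpoints in different components.
R2-R8 (3): add — endpoints in different components.
R2-R6 (4): add — endpoints in different components.
R1-R8 (7): skip — R1 and R8 already connected.
R5-R7 (9): add — endpoints in different components.
R2-R7 (15): add — endpoints in different components.
Edges rejected before the tree was complete: 1.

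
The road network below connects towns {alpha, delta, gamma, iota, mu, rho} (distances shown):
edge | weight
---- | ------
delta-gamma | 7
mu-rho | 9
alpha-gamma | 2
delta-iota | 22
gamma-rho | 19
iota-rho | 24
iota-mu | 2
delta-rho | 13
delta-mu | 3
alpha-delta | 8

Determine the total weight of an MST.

23

Kruskal: consider edges lightest-first.
alpha-gamma (2): add. Components now {rho} {delta} {alpha,gamma} {iota} {mu}
iota-mu (2): add. Components now {rho} {delta} {alpha,gamma} {iota,mu}
delta-mu (3): add. Components now {rho} {delta,iota,mu} {alpha,gamma}
delta-gamma (7): add. Components now {rho} {alpha,delta,gamma,iota,mu}
alpha-delta (8): skip — delta and alpha already connected.
mu-rho (9): add. Components now {alpha,delta,gamma,iota,mu,rho}
MST edges: alpha-gamma, iota-mu, delta-mu, delta-gamma, mu-rho; total weight 2+2+3+7+9 = 23.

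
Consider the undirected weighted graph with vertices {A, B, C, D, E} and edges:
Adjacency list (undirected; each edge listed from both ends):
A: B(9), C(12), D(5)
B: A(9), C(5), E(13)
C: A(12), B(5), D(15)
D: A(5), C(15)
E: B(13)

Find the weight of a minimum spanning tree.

Kruskal: consider edges lightest-first.
A-D (5): add. Components now {A,D} {B} {C} {E}
B-C (5): add. Components now {A,D} {B,C} {E}
A-B (9): add. Components now {A,B,C,D} {E}
A-C (12): skip — A and C already connected.
B-E (13): add. Components now {A,B,C,D,E}
MST edges: A-D, B-C, A-B, B-E; total weight 5+5+9+13 = 32.

32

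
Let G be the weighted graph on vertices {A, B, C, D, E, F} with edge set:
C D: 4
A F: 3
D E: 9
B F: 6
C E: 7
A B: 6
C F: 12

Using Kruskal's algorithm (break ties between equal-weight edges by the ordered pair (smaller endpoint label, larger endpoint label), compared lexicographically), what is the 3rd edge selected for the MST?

Kruskal: consider edges lightest-first.
A F (3): add — endpoints in different components.
C D (4): add — endpoints in different components.
A B (6): add — endpoints in different components.
B F (6): skip — B and F already connected.
C E (7): add — endpoints in different components.
D E (9): skip — D and E already connected.
C F (12): add — endpoints in different components.
The 3rd edge added is A B.

A-B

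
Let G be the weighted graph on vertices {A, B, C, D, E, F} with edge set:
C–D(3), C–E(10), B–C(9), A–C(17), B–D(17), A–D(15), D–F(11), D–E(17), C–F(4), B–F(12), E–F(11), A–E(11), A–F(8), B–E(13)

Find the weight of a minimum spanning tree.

34

Kruskal's algorithm — process edges by increasing weight (ties by edge label):
C–D (3): add — endpoints in different components.
C–F (4): add — endpoints in different components.
A–F (8): add — endpoints in different components.
B–C (9): add — endpoints in different components.
C–E (10): add — endpoints in different components.
MST edges: C–D, C–F, A–F, B–C, C–E; total weight 3+4+8+9+10 = 34.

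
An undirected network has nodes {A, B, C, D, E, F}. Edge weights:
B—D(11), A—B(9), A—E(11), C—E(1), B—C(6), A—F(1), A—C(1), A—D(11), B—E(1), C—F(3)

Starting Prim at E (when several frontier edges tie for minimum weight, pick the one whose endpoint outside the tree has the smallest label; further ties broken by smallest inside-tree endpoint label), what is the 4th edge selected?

Prim, starting at E.
Step 1: frontier [B—E 1, C—E 1, A—E 11] → take B—E (1); add B.
Step 2: frontier [B—C 6, A—B 9, B—D 11, C—E 1, A—E 11] → take C—E (1); add C.
Step 3: frontier [A—B 9, B—D 11, A—C 1, C—F 3, A—E 11] → take A—C (1); add A.
Step 4: frontier [A—F 1, A—D 11, B—D 11, C—F 3] → take A—F (1); add F.
Step 5: frontier [A—D 11, B—D 11] → take A—D (11); add D.
The 4th edge added is A—F.

A-F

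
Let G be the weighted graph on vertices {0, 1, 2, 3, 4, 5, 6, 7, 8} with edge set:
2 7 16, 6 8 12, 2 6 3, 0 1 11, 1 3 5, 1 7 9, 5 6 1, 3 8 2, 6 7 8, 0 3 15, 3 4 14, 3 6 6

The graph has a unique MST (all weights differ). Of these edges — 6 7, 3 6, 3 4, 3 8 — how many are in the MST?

Kruskal: consider edges lightest-first.
5 6 (1): add — endpoints in different components.
3 8 (2): add — endpoints in different components.
2 6 (3): add — endpoints in different components.
1 3 (5): add — endpoints in different components.
3 6 (6): add — endpoints in different components.
6 7 (8): add — endpoints in different components.
1 7 (9): skip — 1 and 7 already connected.
0 1 (11): add — endpoints in different components.
6 8 (12): skip — 6 and 8 already connected.
3 4 (14): add — endpoints in different components.
MST edge set: {5 6, 3 8, 2 6, 1 3, 3 6, 6 7, 0 1, 3 4}.
Of the listed edges, {6 7, 3 6, 3 4, 3 8} are in the MST → 4.

4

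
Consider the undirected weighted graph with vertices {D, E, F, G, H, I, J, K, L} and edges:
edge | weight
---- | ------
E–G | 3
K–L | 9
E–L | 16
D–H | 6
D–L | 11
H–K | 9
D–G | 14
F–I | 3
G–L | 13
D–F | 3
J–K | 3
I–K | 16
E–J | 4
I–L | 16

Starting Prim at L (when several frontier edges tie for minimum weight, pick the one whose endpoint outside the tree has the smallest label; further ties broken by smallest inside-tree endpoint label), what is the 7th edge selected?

Prim's algorithm from L:
Step 1: cheapest edge leaving the tree is K–L (9); add K.
Step 2: cheapest edge leaving the tree is J–K (3); add J.
Step 3: cheapest edge leaving the tree is E–J (4); add E.
Step 4: cheapest edge leaving the tree is E–G (3); add G.
Step 5: cheapest edge leaving the tree is H–K (9); add H.
Step 6: cheapest edge leaving the tree is D–H (6); add D.
Step 7: cheapest edge leaving the tree is D–F (3); add F.
Step 8: cheapest edge leaving the tree is F–I (3); add I.
The 7th edge added is D–F.

D-F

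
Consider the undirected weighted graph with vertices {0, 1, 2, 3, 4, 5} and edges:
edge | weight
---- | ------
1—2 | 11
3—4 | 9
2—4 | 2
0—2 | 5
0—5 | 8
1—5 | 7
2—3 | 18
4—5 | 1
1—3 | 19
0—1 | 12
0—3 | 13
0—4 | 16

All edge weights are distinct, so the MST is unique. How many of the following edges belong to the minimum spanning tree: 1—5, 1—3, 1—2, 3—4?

2

Kruskal: consider edges lightest-first.
4—5 (1): add — endpoints in different components.
2—4 (2): add — endpoints in different components.
0—2 (5): add — endpoints in different components.
1—5 (7): add — endpoints in different components.
0—5 (8): skip — 0 and 5 already connected.
3—4 (9): add — endpoints in different components.
MST edge set: {4—5, 2—4, 0—2, 1—5, 3—4}.
Of the listed edges, {1—5, 3—4} are in the MST → 2.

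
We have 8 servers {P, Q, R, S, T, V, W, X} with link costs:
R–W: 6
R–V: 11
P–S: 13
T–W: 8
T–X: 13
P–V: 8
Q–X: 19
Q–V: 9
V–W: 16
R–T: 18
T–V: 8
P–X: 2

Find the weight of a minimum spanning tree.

Kruskal's algorithm — process edges by increasing weight (ties by edge label):
P–X (2): add — endpoints in different components.
R–W (6): add — endpoints in different components.
P–V (8): add — endpoints in different components.
T–V (8): add — endpoints in different components.
T–W (8): add — endpoints in different components.
Q–V (9): add — endpoints in different components.
R–V (11): skip — R and V already connected.
P–S (13): add — endpoints in different components.
MST edges: P–X, R–W, P–V, T–V, T–W, Q–V, P–S; total weight 2+6+8+8+8+9+13 = 54.

54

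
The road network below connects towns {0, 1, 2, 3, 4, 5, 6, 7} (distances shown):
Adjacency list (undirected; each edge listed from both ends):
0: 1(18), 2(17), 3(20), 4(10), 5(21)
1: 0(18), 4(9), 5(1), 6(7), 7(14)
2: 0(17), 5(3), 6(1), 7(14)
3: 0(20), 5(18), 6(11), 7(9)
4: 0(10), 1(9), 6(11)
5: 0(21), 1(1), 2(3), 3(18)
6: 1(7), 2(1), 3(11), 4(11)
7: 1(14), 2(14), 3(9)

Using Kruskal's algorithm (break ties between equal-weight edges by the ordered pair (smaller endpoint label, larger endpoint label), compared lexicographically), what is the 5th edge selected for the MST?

3-7

Sort edges by weight, then run Kruskal:
1-5 (1): add — endpoints in different components.
2-6 (1): add — endpoints in different components.
2-5 (3): add — endpoints in different components.
1-6 (7): skip — 1 and 6 already connected.
1-4 (9): add — endpoints in different components.
3-7 (9): add — endpoints in different components.
0-4 (10): add — endpoints in different components.
3-6 (11): add — endpoints in different components.
The 5th edge added is 3-7.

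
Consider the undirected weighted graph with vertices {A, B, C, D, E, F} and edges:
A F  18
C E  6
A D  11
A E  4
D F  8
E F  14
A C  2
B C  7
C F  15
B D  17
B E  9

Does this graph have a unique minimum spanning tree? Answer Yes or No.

Yes

Kruskal: consider edges lightest-first.
A C (2): add. Components now {A,C} {B} {D} {E} {F}
A E (4): add. Components now {A,C,E} {B} {D} {F}
C E (6): skip — C and E already connected.
B C (7): add. Components now {A,B,C,E} {D} {F}
D F (8): add. Components now {A,B,C,E} {D,F}
B E (9): skip — B and E already connected.
A D (11): add. Components now {A,B,C,D,E,F}
Every non-tree edge has weight strictly greater than the heaviest edge on the tree path between its endpoints, so the MST is unique.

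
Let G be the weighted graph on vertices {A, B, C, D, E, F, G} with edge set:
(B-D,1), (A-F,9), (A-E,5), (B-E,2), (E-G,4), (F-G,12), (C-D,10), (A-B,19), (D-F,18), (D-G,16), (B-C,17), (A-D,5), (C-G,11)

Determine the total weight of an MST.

Prim's algorithm from E:
Step 1: cheapest edge leaving the tree is B-E (2); add B.
Step 2: cheapest edge leaving the tree is B-D (1); add D.
Step 3: cheapest edge leaving the tree is E-G (4); add G.
Step 4: cheapest edge leaving the tree is A-D (5); add A.
Step 5: cheapest edge leaving the tree is A-F (9); add F.
Step 6: cheapest edge leaving the tree is C-D (10); add C.
MST edges: B-E, B-D, E-G, A-D, A-F, C-D; total weight 2+1+4+5+9+10 = 31.

31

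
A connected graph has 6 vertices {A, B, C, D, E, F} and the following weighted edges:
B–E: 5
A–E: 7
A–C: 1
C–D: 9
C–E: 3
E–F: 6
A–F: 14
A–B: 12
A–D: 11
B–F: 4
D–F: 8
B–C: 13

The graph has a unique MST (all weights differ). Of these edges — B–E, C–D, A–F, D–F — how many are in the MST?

2

Kruskal's algorithm — process edges by increasing weight (ties by edge label):
A–C (1): add — endpoints in different components.
C–E (3): add — endpoints in different components.
B–F (4): add — endpoints in different components.
B–E (5): add — endpoints in different components.
E–F (6): skip — E and F already connected.
A–E (7): skip — A and E already connected.
D–F (8): add — endpoints in different components.
MST edge set: {A–C, C–E, B–F, B–E, D–F}.
Of the listed edges, {B–E, D–F} are in the MST → 2.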